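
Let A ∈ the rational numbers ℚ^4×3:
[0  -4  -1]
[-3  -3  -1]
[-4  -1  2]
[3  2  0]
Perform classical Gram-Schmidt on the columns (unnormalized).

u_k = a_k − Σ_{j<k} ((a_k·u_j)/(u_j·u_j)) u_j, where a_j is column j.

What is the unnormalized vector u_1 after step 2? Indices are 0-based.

Step 1: u_0 = a_0 = (0, -3, -4, 3).
Step 2: u_1 = a_1 − (19/34)·u_0 = (-4, -45/34, 21/17, 11/34).

u_1 = (-4, -45/34, 21/17, 11/34)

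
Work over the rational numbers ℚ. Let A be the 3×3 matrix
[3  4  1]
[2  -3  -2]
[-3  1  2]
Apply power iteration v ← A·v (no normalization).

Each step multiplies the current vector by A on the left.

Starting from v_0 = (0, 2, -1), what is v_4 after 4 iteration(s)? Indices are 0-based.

v_4 = (171, 320, -378)

v_0 = (0, 2, -1).
v_1 = A·v_0 = (7, -4, 0).
v_2 = A·v_1 = (5, 26, -25).
v_3 = A·v_2 = (94, -18, -39).
v_4 = A·v_3 = (171, 320, -378).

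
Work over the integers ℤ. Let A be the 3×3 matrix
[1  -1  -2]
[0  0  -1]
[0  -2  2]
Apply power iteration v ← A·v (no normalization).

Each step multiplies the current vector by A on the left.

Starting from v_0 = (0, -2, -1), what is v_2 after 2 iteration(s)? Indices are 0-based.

v_2 = (-1, -2, 2)

v_0 = (0, -2, -1).
v_1 = A·v_0 = (4, 1, 2).
v_2 = A·v_1 = (-1, -2, 2).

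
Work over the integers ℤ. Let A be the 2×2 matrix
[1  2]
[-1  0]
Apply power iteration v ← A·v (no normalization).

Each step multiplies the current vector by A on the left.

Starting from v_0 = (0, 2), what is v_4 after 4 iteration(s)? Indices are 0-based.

v_4 = (-12, 4)

v_0 = (0, 2).
v_1 = A·v_0 = (4, 0).
v_2 = A·v_1 = (4, -4).
v_3 = A·v_2 = (-4, -4).
v_4 = A·v_3 = (-12, 4).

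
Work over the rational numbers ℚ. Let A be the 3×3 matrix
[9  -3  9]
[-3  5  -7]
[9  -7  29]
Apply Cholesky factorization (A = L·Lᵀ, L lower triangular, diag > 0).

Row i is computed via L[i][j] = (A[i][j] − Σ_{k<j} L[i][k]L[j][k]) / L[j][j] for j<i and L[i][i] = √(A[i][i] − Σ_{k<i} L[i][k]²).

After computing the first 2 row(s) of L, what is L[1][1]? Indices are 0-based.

Step 1: L[0][0] = √(9) = 3.
  L[1][0] = (-3) / L[0][0] = -1.
Step 2: L[1][1] = √(4) = 2.

L[1][1] = 2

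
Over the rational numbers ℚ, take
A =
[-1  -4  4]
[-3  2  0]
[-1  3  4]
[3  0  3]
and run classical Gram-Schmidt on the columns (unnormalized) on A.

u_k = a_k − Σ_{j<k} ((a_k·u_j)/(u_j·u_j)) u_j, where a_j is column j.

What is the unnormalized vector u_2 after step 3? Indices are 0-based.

Step 1: u_0 = a_0 = (-1, -3, -1, 3).
Step 2: u_1 = a_1 − (-1/4)·u_0 = (-17/4, 5/4, 11/4, 3/4).
Step 3: u_2 = a_2 − (1/20)·u_0 − (-5/37)·u_1 = (643/185, 59/185, 818/185, 546/185).

u_2 = (643/185, 59/185, 818/185, 546/185)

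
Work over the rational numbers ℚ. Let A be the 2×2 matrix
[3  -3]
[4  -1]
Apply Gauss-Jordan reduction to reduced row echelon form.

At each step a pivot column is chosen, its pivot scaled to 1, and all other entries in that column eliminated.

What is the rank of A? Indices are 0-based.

[1] R0 /= 3  ⇒  (1, -1)
     R1 -= 4·R0  ⇒  (0, 3)
[2] R1 /= 3  ⇒  (0, 1)
     R0 -= -1·R1  ⇒  (1, 0)

rank = 2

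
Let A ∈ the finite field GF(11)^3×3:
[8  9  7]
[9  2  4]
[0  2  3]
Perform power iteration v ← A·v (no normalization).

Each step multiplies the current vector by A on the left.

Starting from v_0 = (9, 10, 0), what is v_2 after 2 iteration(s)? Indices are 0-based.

v_0 = (9, 10, 0).
v_1 = A·v_0 = (8, 2, 9).
v_2 = A·v_1 = (2, 2, 9).

v_2 = (2, 2, 9)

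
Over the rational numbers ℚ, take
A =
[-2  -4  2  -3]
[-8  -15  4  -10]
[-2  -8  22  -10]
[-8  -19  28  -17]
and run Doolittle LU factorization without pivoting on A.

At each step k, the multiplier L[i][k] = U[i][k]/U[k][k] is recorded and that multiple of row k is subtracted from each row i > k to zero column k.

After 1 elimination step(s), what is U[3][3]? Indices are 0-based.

k=0: U[0][0]=-2
  eliminate (1,0): mult=4, new row 1: (0, 1, -4, 2); set L[1][0]=4
  eliminate (2,0): mult=1, new row 2: (0, -4, 20, -7); set L[2][0]=1
  eliminate (3,0): mult=4, new row 3: (0, -3, 20, -5); set L[3][0]=4

U[3][3] = -5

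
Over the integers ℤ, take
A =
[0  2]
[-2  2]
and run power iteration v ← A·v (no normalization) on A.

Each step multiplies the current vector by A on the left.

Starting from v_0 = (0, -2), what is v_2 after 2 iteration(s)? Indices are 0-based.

v_2 = (-8, 0)

v_0 = (0, -2).
v_1 = A·v_0 = (-4, -4).
v_2 = A·v_1 = (-8, 0).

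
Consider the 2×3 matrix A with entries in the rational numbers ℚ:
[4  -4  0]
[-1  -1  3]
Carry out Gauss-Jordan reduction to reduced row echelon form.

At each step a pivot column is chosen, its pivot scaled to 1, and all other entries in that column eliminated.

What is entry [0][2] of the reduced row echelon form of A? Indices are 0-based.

pivot(0,0)=4: scale R0 → (1, -1, 0)
  clear (1,0): R1 −= (-1)R0 → (0, -2, 3)
pivot(1,1)=-2: scale R1 → (0, 1, -3/2)
  clear (0,1): R0 −= (-1)R1 → (1, 0, -3/2)

M[0][2] = -3/2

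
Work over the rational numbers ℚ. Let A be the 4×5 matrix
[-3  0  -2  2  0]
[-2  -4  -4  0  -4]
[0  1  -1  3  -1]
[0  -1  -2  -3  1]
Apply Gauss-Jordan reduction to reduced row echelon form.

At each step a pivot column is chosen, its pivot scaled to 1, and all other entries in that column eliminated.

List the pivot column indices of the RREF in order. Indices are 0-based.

pivot columns: 0, 1, 2, 3

[1] R0 /= -3  ⇒  (1, 0, 2/3, -2/3, 0)
     R1 -= -2·R0  ⇒  (0, -4, -8/3, -4/3, -4)
[2] R1 /= -4  ⇒  (0, 1, 2/3, 1/3, 1)
     R2 -= 1·R1  ⇒  (0, 0, -5/3, 8/3, -2)
     R3 -= -1·R1  ⇒  (0, 0, -4/3, -8/3, 2)
[3] R2 /= -5/3  ⇒  (0, 0, 1, -8/5, 6/5)
     R0 -= 2/3·R2  ⇒  (1, 0, 0, 2/5, -4/5)
     R1 -= 2/3·R2  ⇒  (0, 1, 0, 7/5, 1/5)
     R3 -= -4/3·R2  ⇒  (0, 0, 0, -24/5, 18/5)
[4] R3 /= -24/5  ⇒  (0, 0, 0, 1, -3/4)
     R0 -= 2/5·R3  ⇒  (1, 0, 0, 0, -1/2)
     R1 -= 7/5·R3  ⇒  (0, 1, 0, 0, 5/4)
     R2 -= -8/5·R3  ⇒  (0, 0, 1, 0, 0)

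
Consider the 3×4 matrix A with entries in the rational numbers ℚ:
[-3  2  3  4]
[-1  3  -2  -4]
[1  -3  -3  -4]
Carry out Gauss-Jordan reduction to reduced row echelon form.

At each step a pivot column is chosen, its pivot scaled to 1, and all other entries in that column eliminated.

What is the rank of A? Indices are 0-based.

rank = 3

pivot(0,0)=-3: scale R0 → (1, -2/3, -1, -4/3)
  clear (1,0): R1 −= (-1)R0 → (0, 7/3, -3, -16/3)
  clear (2,0): R2 −= (1)R0 → (0, -7/3, -2, -8/3)
pivot(1,1)=7/3: scale R1 → (0, 1, -9/7, -16/7)
  clear (0,1): R0 −= (-2/3)R1 → (1, 0, -13/7, -20/7)
  clear (2,1): R2 −= (-7/3)R1 → (0, 0, -5, -8)
pivot(2,2)=-5: scale R2 → (0, 0, 1, 8/5)
  clear (0,2): R0 −= (-13/7)R2 → (1, 0, 0, 4/35)
  clear (1,2): R1 −= (-9/7)R2 → (0, 1, 0, -8/35)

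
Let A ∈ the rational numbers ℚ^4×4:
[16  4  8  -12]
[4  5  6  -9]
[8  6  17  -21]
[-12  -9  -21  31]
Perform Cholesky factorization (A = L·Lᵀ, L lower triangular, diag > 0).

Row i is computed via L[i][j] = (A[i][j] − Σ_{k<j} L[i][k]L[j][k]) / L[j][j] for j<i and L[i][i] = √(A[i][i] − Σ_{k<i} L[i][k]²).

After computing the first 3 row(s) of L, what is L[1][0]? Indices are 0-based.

Step 1: L[0][0] = √(16) = 4.
  L[1][0] = (4) / L[0][0] = 1.
Step 2: L[1][1] = √(4) = 2.
  L[2][0] = (8) / L[0][0] = 2.
  L[2][1] = (4) / L[1][1] = 2.
Step 3: L[2][2] = √(9) = 3.

L[1][0] = 1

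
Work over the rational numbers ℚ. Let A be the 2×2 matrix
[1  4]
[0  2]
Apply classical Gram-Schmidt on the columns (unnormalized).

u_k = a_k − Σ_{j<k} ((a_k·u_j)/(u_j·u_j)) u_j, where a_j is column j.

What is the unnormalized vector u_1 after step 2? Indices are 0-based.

Step 1: u_0 = a_0 = (1, 0).
Step 2: u_1 = a_1 − (4)·u_0 = (0, 2).

u_1 = (0, 2)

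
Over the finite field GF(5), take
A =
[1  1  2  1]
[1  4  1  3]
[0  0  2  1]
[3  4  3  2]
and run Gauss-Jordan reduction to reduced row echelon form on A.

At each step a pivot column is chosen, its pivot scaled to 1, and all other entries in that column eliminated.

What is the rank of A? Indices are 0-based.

rank = 4

[1] R0 /= 1  ⇒  (1, 1, 2, 1)
     R1 -= 1·R0  ⇒  (0, 3, 4, 2)
     R3 -= 3·R0  ⇒  (0, 1, 2, 4)
[2] R1 /= 3  ⇒  (0, 1, 3, 4)
     R0 -= 1·R1  ⇒  (1, 0, 4, 2)
     R3 -= 1·R1  ⇒  (0, 0, 4, 0)
[3] R2 /= 2  ⇒  (0, 0, 1, 3)
     R0 -= 4·R2  ⇒  (1, 0, 0, 0)
     R1 -= 3·R2  ⇒  (0, 1, 0, 0)
     R3 -= 4·R2  ⇒  (0, 0, 0, 3)
[4] R3 /= 3  ⇒  (0, 0, 0, 1)
     R2 -= 3·R3  ⇒  (0, 0, 1, 0)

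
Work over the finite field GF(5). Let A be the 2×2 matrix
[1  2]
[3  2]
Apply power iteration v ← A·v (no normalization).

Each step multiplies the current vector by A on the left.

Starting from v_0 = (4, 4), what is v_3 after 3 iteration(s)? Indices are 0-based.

v_0 = (4, 4).
v_1 = A·v_0 = (2, 0).
v_2 = A·v_1 = (2, 1).
v_3 = A·v_2 = (4, 3).

v_3 = (4, 3)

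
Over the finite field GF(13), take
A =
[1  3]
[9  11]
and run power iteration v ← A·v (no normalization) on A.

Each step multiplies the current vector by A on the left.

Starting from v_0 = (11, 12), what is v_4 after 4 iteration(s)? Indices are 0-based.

v_0 = (11, 12).
v_1 = A·v_0 = (8, 10).
v_2 = A·v_1 = (12, 0).
v_3 = A·v_2 = (12, 4).
v_4 = A·v_3 = (11, 9).

v_4 = (11, 9)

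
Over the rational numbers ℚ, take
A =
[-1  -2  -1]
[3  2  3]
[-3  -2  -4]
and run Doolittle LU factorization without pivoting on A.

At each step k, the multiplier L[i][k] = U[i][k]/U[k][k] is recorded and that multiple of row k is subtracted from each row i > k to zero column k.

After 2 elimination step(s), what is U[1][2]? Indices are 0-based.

k=0: U[0][0]=-1
  eliminate (1,0): mult=-3, new row 1: (0, -4, 0); set L[1][0]=-3
  eliminate (2,0): mult=3, new row 2: (0, 4, -1); set L[2][0]=3
k=1: U[1][1]=-4
  eliminate (2,1): mult=-1, new row 2: (0, 0, -1); set L[2][1]=-1

U[1][2] = 0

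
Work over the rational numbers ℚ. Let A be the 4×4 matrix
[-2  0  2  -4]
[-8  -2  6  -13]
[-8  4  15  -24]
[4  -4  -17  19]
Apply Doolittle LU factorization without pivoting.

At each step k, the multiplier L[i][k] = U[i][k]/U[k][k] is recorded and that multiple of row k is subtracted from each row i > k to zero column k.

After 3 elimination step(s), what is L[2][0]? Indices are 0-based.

L[2][0] = 4

[col 0] pivot -2
  R1 -= 4*R0 → (0, -2, -2, 3)  (L[1][0] := 4)
  R2 -= 4*R0 → (0, 4, 7, -8)  (L[2][0] := 4)
  R3 -= -2*R0 → (0, -4, -13, 11)  (L[3][0] := -2)
[col 1] pivot -2
  R2 -= -2*R1 → (0, 0, 3, -2)  (L[2][1] := -2)
  R3 -= 2*R1 → (0, 0, -9, 5)  (L[3][1] := 2)
[col 2] pivot 3
  R3 -= -3*R2 → (0, 0, 0, -1)  (L[3][2] := -3)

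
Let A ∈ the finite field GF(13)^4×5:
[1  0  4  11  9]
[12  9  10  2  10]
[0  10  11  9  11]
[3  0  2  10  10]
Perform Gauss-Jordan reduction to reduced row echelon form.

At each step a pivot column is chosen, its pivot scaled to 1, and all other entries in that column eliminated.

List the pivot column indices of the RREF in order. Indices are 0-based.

[1] R0 /= 1  ⇒  (1, 0, 4, 11, 9)
     R1 -= 12·R0  ⇒  (0, 9, 1, 0, 6)
     R3 -= 3·R0  ⇒  (0, 0, 3, 3, 9)
[2] R1 /= 9  ⇒  (0, 1, 3, 0, 5)
     R2 -= 10·R1  ⇒  (0, 0, 7, 9, 0)
[3] R2 /= 7  ⇒  (0, 0, 1, 5, 0)
     R0 -= 4·R2  ⇒  (1, 0, 0, 4, 9)
     R1 -= 3·R2  ⇒  (0, 1, 0, 11, 5)
     R3 -= 3·R2  ⇒  (0, 0, 0, 1, 9)
[4] R3 /= 1  ⇒  (0, 0, 0, 1, 9)
     R0 -= 4·R3  ⇒  (1, 0, 0, 0, 12)
     R1 -= 11·R3  ⇒  (0, 1, 0, 0, 10)
     R2 -= 5·R3  ⇒  (0, 0, 1, 0, 7)

pivot columns: 0, 1, 2, 3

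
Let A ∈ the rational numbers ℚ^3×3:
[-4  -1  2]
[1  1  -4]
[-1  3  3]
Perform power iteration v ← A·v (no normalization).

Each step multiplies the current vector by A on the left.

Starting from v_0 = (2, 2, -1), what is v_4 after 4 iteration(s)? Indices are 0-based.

v_4 = (552, -408, -131)

v_0 = (2, 2, -1).
v_1 = A·v_0 = (-12, 8, 1).
v_2 = A·v_1 = (42, -8, 39).
v_3 = A·v_2 = (-82, -122, 51).
v_4 = A·v_3 = (552, -408, -131).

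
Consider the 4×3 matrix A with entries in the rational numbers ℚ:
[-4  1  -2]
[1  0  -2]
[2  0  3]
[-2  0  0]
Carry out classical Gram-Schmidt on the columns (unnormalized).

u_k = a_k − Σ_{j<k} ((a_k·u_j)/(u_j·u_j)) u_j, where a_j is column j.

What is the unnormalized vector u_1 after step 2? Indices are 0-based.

Step 1: u_0 = a_0 = (-4, 1, 2, -2).
Step 2: u_1 = a_1 − (-4/25)·u_0 = (9/25, 4/25, 8/25, -8/25).

u_1 = (9/25, 4/25, 8/25, -8/25)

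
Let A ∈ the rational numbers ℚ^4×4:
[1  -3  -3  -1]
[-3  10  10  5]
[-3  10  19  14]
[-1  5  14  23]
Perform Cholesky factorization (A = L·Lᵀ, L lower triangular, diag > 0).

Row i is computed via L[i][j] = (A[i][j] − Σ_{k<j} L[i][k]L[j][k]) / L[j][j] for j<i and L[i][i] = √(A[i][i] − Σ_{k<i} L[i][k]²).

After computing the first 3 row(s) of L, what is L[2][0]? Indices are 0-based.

L[2][0] = -3

Step 1: L[0][0] = √(1) = 1.
  L[1][0] = (-3) / L[0][0] = -3.
Step 2: L[1][1] = √(1) = 1.
  L[2][0] = (-3) / L[0][0] = -3.
  L[2][1] = (1) / L[1][1] = 1.
Step 3: L[2][2] = √(9) = 3.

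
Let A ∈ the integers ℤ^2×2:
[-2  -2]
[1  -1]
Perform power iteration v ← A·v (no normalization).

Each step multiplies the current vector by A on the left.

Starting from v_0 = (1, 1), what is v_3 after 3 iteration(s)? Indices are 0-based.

v_3 = (-8, 12)

v_0 = (1, 1).
v_1 = A·v_0 = (-4, 0).
v_2 = A·v_1 = (8, -4).
v_3 = A·v_2 = (-8, 12).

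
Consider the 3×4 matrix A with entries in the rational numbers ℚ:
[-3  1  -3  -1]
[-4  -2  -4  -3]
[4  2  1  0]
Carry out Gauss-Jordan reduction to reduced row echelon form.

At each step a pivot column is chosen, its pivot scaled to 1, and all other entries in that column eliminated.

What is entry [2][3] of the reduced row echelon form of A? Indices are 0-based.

step 1: normalize row 0 (÷-3) = (1, -1/3, 1, 1/3)
  row 1: subtract -4×row0 = (0, -10/3, 0, -5/3)
  row 2: subtract 4×row0 = (0, 10/3, -3, -4/3)
step 2: normalize row 1 (÷-10/3) = (0, 1, 0, 1/2)
  row 0: subtract -1/3×row1 = (1, 0, 1, 1/2)
  row 2: subtract 10/3×row1 = (0, 0, -3, -3)
step 3: normalize row 2 (÷-3) = (0, 0, 1, 1)
  row 0: subtract 1×row2 = (1, 0, 0, -1/2)

M[2][3] = 1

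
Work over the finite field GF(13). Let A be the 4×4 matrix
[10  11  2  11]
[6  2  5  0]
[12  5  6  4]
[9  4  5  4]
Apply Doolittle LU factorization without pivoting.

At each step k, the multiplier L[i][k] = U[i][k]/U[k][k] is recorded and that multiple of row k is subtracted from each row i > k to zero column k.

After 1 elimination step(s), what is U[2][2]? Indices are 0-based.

U[2][2] = 1

k=0: U[0][0]=10
  eliminate (1,0): mult=11, new row 1: (0, 11, 9, 9); set L[1][0]=11
  eliminate (2,0): mult=9, new row 2: (0, 10, 1, 9); set L[2][0]=9
  eliminate (3,0): mult=10, new row 3: (0, 11, 11, 11); set L[3][0]=10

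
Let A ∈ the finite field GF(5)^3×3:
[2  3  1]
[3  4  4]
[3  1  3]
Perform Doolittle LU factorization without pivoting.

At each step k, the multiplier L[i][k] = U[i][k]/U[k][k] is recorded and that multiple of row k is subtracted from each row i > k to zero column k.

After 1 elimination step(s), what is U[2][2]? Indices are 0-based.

k=0: U[0][0]=2
  eliminate (1,0): mult=4, new row 1: (0, 2, 0); set L[1][0]=4
  eliminate (2,0): mult=4, new row 2: (0, 4, 4); set L[2][0]=4

U[2][2] = 4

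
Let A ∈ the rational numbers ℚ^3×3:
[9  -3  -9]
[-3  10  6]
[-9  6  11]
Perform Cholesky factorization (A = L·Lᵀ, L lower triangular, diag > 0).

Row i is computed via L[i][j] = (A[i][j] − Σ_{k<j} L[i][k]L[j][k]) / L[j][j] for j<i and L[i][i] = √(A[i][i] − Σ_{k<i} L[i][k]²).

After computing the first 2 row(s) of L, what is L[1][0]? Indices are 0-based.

L[1][0] = -1

Step 1: L[0][0] = √(9) = 3.
  L[1][0] = (-3) / L[0][0] = -1.
Step 2: L[1][1] = √(9) = 3.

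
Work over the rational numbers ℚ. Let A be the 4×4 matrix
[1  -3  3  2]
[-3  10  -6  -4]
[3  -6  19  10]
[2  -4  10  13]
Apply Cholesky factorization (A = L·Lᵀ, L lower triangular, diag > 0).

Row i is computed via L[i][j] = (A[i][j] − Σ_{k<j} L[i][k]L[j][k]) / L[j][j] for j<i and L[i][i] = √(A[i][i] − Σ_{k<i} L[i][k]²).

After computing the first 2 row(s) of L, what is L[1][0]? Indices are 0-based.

Step 1: L[0][0] = √(1) = 1.
  L[1][0] = (-3) / L[0][0] = -3.
Step 2: L[1][1] = √(1) = 1.

L[1][0] = -3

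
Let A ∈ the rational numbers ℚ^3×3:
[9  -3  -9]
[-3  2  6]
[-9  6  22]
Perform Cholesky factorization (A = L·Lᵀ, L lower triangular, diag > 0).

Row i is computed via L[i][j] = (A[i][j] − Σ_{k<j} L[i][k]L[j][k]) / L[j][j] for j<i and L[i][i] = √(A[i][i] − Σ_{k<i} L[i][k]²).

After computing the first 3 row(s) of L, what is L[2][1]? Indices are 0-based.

Step 1: L[0][0] = √(9) = 3.
  L[1][0] = (-3) / L[0][0] = -1.
Step 2: L[1][1] = √(1) = 1.
  L[2][0] = (-9) / L[0][0] = -3.
  L[2][1] = (3) / L[1][1] = 3.
Step 3: L[2][2] = √(4) = 2.

L[2][1] = 3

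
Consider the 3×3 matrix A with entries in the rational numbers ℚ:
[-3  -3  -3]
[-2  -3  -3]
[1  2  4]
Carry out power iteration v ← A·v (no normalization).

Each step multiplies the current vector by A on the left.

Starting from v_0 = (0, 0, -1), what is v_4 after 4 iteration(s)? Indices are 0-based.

v_0 = (0, 0, -1).
v_1 = A·v_0 = (3, 3, -4).
v_2 = A·v_1 = (-6, -3, -7).
v_3 = A·v_2 = (48, 42, -40).
v_4 = A·v_3 = (-150, -102, -28).

v_4 = (-150, -102, -28)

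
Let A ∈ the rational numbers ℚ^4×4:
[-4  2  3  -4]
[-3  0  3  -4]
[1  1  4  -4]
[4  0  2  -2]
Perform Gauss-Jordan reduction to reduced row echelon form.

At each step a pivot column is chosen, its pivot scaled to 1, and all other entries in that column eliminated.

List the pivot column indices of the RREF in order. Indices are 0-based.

pivot columns: 0, 1, 2, 3

step 1: normalize row 0 (÷-4) = (1, -1/2, -3/4, 1)
  row 1: subtract -3×row0 = (0, -3/2, 3/4, -1)
  row 2: subtract 1×row0 = (0, 3/2, 19/4, -5)
  row 3: subtract 4×row0 = (0, 2, 5, -6)
step 2: normalize row 1 (÷-3/2) = (0, 1, -1/2, 2/3)
  row 0: subtract -1/2×row1 = (1, 0, -1, 4/3)
  row 2: subtract 3/2×row1 = (0, 0, 11/2, -6)
  row 3: subtract 2×row1 = (0, 0, 6, -22/3)
step 3: normalize row 2 (÷11/2) = (0, 0, 1, -12/11)
  row 0: subtract -1×row2 = (1, 0, 0, 8/33)
  row 1: subtract -1/2×row2 = (0, 1, 0, 4/33)
  row 3: subtract 6×row2 = (0, 0, 0, -26/33)
step 4: normalize row 3 (÷-26/33) = (0, 0, 0, 1)
  row 0: subtract 8/33×row3 = (1, 0, 0, 0)
  row 1: subtract 4/33×row3 = (0, 1, 0, 0)
  row 2: subtract -12/11×row3 = (0, 0, 1, 0)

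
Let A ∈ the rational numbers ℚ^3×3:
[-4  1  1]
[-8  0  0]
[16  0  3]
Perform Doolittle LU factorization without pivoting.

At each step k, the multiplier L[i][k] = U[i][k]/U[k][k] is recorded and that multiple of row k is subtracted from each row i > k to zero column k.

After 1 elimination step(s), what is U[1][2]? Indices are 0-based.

U[1][2] = -2

k=0: U[0][0]=-4
  eliminate (1,0): mult=2, new row 1: (0, -2, -2); set L[1][0]=2
  eliminate (2,0): mult=-4, new row 2: (0, 4, 7); set L[2][0]=-4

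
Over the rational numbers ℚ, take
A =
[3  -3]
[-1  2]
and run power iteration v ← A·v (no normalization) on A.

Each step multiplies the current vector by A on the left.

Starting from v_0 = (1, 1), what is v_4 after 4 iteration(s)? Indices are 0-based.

v_4 = (-66, 29)

v_0 = (1, 1).
v_1 = A·v_0 = (0, 1).
v_2 = A·v_1 = (-3, 2).
v_3 = A·v_2 = (-15, 7).
v_4 = A·v_3 = (-66, 29).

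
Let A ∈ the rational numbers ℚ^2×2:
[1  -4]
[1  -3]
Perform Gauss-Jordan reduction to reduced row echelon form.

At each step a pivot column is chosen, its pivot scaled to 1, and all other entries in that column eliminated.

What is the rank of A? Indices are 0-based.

rank = 2

step 1: normalize row 0 (÷1) = (1, -4)
  row 1: subtract 1×row0 = (0, 1)
step 2: normalize row 1 (÷1) = (0, 1)
  row 0: subtract -4×row1 = (1, 0)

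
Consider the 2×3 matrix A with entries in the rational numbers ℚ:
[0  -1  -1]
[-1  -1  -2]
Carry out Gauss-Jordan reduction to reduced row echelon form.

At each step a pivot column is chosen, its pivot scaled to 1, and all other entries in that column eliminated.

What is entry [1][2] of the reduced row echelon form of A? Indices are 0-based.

M[1][2] = 1

pivot(0,0): swap R0↔R1
pivot(0,0)=-1: scale R0 → (1, 1, 2)
pivot(1,1)=-1: scale R1 → (0, 1, 1)
  clear (0,1): R0 −= (1)R1 → (1, 0, 1)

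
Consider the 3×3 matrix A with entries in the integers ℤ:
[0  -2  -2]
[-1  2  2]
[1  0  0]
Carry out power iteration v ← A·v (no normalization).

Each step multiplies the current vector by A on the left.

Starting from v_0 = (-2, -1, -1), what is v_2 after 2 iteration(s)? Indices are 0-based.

v_0 = (-2, -1, -1).
v_1 = A·v_0 = (4, -2, -2).
v_2 = A·v_1 = (8, -12, 4).

v_2 = (8, -12, 4)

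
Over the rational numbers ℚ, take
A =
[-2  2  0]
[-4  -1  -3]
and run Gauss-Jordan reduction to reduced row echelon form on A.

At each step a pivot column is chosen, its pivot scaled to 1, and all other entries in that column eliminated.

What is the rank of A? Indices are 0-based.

rank = 2

step 1: normalize row 0 (÷-2) = (1, -1, 0)
  row 1: subtract -4×row0 = (0, -5, -3)
step 2: normalize row 1 (÷-5) = (0, 1, 3/5)
  row 0: subtract -1×row1 = (1, 0, 3/5)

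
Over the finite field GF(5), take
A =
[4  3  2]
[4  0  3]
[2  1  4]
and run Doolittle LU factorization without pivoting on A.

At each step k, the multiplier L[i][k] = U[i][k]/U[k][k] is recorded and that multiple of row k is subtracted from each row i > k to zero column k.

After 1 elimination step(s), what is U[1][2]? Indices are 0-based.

U[1][2] = 1

[col 0] pivot 4
  R1 -= 1*R0 → (0, 2, 1)  (L[1][0] := 1)
  R2 -= 3*R0 → (0, 2, 3)  (L[2][0] := 3)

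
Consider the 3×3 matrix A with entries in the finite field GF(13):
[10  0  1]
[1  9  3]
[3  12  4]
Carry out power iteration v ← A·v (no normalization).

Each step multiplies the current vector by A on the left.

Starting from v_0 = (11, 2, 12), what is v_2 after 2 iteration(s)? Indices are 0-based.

v_0 = (11, 2, 12).
v_1 = A·v_0 = (5, 0, 1).
v_2 = A·v_1 = (12, 8, 6).

v_2 = (12, 8, 6)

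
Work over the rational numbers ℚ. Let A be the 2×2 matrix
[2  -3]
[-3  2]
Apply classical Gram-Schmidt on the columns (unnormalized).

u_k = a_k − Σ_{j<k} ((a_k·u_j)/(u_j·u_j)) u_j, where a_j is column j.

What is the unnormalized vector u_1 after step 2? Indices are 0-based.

Step 1: u_0 = a_0 = (2, -3).
Step 2: u_1 = a_1 − (-12/13)·u_0 = (-15/13, -10/13).

u_1 = (-15/13, -10/13)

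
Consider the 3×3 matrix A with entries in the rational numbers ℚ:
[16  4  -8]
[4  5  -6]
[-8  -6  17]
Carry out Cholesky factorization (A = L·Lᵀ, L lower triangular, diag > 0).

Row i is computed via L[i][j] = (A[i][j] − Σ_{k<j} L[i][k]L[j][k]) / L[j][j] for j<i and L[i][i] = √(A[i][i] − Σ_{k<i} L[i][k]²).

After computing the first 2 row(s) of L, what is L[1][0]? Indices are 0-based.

Step 1: L[0][0] = √(16) = 4.
  L[1][0] = (4) / L[0][0] = 1.
Step 2: L[1][1] = √(4) = 2.

L[1][0] = 1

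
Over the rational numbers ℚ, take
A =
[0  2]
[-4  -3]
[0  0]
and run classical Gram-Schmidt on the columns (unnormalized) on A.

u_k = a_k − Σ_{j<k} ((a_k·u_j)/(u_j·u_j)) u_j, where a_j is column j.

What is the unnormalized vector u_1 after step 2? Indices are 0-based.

u_1 = (2, 0, 0)

Step 1: u_0 = a_0 = (0, -4, 0).
Step 2: u_1 = a_1 − (3/4)·u_0 = (2, 0, 0).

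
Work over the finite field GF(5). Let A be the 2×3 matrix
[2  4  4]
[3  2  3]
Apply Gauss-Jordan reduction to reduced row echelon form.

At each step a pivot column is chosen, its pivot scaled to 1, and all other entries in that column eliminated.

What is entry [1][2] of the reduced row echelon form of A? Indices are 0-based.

pivot(0,0)=2: scale R0 → (1, 2, 2)
  clear (1,0): R1 −= (3)R0 → (0, 1, 2)
pivot(1,1)=1: scale R1 → (0, 1, 2)
  clear (0,1): R0 −= (2)R1 → (1, 0, 3)

M[1][2] = 2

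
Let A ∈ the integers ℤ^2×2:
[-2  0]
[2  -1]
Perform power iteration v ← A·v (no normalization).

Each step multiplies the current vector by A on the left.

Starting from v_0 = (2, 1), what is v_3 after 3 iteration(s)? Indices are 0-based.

v_0 = (2, 1).
v_1 = A·v_0 = (-4, 3).
v_2 = A·v_1 = (8, -11).
v_3 = A·v_2 = (-16, 27).

v_3 = (-16, 27)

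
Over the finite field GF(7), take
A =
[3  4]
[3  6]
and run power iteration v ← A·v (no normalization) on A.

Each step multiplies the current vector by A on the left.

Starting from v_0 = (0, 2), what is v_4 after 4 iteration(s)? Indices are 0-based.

v_0 = (0, 2).
v_1 = A·v_0 = (1, 5).
v_2 = A·v_1 = (2, 5).
v_3 = A·v_2 = (5, 1).
v_4 = A·v_3 = (5, 0).

v_4 = (5, 0)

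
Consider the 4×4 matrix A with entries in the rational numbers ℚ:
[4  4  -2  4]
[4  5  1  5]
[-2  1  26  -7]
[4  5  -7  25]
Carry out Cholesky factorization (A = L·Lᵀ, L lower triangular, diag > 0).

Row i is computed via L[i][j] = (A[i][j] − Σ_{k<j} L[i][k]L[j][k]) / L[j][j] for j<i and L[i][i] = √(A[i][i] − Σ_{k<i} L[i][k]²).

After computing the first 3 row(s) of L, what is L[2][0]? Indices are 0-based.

Step 1: L[0][0] = √(4) = 2.
  L[1][0] = (4) / L[0][0] = 2.
Step 2: L[1][1] = √(1) = 1.
  L[2][0] = (-2) / L[0][0] = -1.
  L[2][1] = (3) / L[1][1] = 3.
Step 3: L[2][2] = √(16) = 4.

L[2][0] = -1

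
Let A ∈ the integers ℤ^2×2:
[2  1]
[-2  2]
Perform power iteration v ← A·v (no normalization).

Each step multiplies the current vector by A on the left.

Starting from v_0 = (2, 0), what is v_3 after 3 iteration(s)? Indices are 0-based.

v_0 = (2, 0).
v_1 = A·v_0 = (4, -4).
v_2 = A·v_1 = (4, -16).
v_3 = A·v_2 = (-8, -40).

v_3 = (-8, -40)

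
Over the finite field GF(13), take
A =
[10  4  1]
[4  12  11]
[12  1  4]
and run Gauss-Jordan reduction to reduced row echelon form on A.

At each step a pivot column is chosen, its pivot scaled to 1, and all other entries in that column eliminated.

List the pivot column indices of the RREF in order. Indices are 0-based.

pivot columns: 0, 1, 2

[1] R0 /= 10  ⇒  (1, 3, 4)
     R1 -= 4·R0  ⇒  (0, 0, 8)
     R2 -= 12·R0  ⇒  (0, 4, 8)
[2] R1 <-> R2
[2] R1 /= 4  ⇒  (0, 1, 2)
     R0 -= 3·R1  ⇒  (1, 0, 11)
[3] R2 /= 8  ⇒  (0, 0, 1)
     R0 -= 11·R2  ⇒  (1, 0, 0)
     R1 -= 2·R2  ⇒  (0, 1, 0)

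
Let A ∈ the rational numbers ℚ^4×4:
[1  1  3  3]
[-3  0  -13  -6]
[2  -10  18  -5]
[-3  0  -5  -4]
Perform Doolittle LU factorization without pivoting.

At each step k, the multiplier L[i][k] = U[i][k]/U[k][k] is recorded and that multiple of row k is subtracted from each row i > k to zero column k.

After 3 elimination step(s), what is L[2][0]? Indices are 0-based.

k=0: U[0][0]=1
  eliminate (1,0): mult=-3, new row 1: (0, 3, -4, 3); set L[1][0]=-3
  eliminate (2,0): mult=2, new row 2: (0, -12, 12, -11); set L[2][0]=2
  eliminate (3,0): mult=-3, new row 3: (0, 3, 4, 5); set L[3][0]=-3
k=1: U[1][1]=3
  eliminate (2,1): mult=-4, new row 2: (0, 0, -4, 1); set L[2][1]=-4
  eliminate (3,1): mult=1, new row 3: (0, 0, 8, 2); set L[3][1]=1
k=2: U[2][2]=-4
  eliminate (3,2): mult=-2, new row 3: (0, 0, 0, 4); set L[3][2]=-2

L[2][0] = 2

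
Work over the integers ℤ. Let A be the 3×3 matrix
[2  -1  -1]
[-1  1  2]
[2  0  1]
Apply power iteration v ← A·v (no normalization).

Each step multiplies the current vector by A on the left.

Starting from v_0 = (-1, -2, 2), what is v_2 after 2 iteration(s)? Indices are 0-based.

v_2 = (-7, 5, -4)

v_0 = (-1, -2, 2).
v_1 = A·v_0 = (-2, 3, 0).
v_2 = A·v_1 = (-7, 5, -4).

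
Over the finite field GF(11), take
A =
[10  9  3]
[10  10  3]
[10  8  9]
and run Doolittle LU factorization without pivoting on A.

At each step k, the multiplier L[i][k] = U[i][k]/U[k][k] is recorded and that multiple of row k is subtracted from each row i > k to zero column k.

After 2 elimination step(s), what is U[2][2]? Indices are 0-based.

[col 0] pivot 10
  R1 -= 1*R0 → (0, 1, 0)  (L[1][0] := 1)
  R2 -= 1*R0 → (0, 10, 6)  (L[2][0] := 1)
[col 1] pivot 1
  R2 -= 10*R1 → (0, 0, 6)  (L[2][1] := 10)

U[2][2] = 6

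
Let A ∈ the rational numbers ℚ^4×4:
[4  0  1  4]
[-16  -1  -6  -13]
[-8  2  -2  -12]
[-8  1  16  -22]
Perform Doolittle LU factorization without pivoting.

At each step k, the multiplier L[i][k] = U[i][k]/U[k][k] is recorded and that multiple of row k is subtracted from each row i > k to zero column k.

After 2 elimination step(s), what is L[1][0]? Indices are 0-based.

L[1][0] = -4

[col 0] pivot 4
  R1 -= -4*R0 → (0, -1, -2, 3)  (L[1][0] := -4)
  R2 -= -2*R0 → (0, 2, 0, -4)  (L[2][0] := -2)
  R3 -= -2*R0 → (0, 1, 18, -14)  (L[3][0] := -2)
[col 1] pivot -1
  R2 -= -2*R1 → (0, 0, -4, 2)  (L[2][1] := -2)
  R3 -= -1*R1 → (0, 0, 16, -11)  (L[3][1] := -1)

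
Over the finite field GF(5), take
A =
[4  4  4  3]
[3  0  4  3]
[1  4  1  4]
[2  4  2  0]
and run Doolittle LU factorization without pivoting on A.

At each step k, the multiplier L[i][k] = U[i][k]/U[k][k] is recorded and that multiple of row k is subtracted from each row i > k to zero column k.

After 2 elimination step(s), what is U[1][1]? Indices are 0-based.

[col 0] pivot 4
  R1 -= 2*R0 → (0, 2, 1, 2)  (L[1][0] := 2)
  R2 -= 4*R0 → (0, 3, 0, 2)  (L[2][0] := 4)
  R3 -= 3*R0 → (0, 2, 0, 1)  (L[3][0] := 3)
[col 1] pivot 2
  R2 -= 4*R1 → (0, 0, 1, 4)  (L[2][1] := 4)
  R3 -= 1*R1 → (0, 0, 4, 4)  (L[3][1] := 1)

U[1][1] = 2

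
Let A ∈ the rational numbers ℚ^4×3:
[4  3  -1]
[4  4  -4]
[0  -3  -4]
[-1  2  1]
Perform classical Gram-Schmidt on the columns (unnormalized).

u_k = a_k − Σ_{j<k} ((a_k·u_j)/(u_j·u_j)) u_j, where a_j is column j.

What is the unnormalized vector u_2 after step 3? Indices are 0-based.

u_2 = (951/578, -582/289, -1169/578, -426/289)

Step 1: u_0 = a_0 = (4, 4, 0, -1).
Step 2: u_1 = a_1 − (26/33)·u_0 = (-5/33, 28/33, -3, 92/33).
Step 3: u_2 = a_2 − (-7/11)·u_0 − (381/578)·u_1 = (951/578, -582/289, -1169/578, -426/289).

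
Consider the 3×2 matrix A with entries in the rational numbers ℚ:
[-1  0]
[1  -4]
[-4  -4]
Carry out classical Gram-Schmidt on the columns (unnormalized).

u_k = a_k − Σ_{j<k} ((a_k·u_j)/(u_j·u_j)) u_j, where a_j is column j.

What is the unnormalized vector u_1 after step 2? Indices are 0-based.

u_1 = (2/3, -14/3, -4/3)

Step 1: u_0 = a_0 = (-1, 1, -4).
Step 2: u_1 = a_1 − (2/3)·u_0 = (2/3, -14/3, -4/3).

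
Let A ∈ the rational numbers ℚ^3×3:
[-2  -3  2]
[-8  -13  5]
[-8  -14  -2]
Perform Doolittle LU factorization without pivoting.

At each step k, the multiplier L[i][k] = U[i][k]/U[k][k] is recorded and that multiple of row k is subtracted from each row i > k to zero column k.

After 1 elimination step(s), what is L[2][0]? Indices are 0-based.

L[2][0] = 4

k=0: U[0][0]=-2
  eliminate (1,0): mult=4, new row 1: (0, -1, -3); set L[1][0]=4
  eliminate (2,0): mult=4, new row 2: (0, -2, -10); set L[2][0]=4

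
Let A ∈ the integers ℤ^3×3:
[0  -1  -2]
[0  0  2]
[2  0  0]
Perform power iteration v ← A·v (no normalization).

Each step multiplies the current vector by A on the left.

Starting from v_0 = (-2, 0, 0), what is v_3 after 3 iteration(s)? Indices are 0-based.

v_0 = (-2, 0, 0).
v_1 = A·v_0 = (0, 0, -4).
v_2 = A·v_1 = (8, -8, 0).
v_3 = A·v_2 = (8, 0, 16).

v_3 = (8, 0, 16)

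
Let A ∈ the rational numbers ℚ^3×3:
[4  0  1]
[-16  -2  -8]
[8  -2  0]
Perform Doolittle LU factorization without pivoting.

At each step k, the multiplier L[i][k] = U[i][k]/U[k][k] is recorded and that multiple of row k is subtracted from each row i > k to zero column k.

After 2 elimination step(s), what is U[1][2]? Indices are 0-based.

U[1][2] = -4

[col 0] pivot 4
  R1 -= -4*R0 → (0, -2, -4)  (L[1][0] := -4)
  R2 -= 2*R0 → (0, -2, -2)  (L[2][0] := 2)
[col 1] pivot -2
  R2 -= 1*R1 → (0, 0, 2)  (L[2][1] := 1)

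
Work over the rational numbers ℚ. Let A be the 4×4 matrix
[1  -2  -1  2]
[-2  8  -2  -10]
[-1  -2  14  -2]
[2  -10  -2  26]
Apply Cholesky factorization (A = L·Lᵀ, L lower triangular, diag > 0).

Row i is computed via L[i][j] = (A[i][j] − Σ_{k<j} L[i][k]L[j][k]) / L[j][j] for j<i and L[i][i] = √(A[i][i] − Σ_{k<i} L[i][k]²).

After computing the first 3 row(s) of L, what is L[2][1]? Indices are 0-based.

L[2][1] = -2

Step 1: L[0][0] = √(1) = 1.
  L[1][0] = (-2) / L[0][0] = -2.
Step 2: L[1][1] = √(4) = 2.
  L[2][0] = (-1) / L[0][0] = -1.
  L[2][1] = (-4) / L[1][1] = -2.
Step 3: L[2][2] = √(9) = 3.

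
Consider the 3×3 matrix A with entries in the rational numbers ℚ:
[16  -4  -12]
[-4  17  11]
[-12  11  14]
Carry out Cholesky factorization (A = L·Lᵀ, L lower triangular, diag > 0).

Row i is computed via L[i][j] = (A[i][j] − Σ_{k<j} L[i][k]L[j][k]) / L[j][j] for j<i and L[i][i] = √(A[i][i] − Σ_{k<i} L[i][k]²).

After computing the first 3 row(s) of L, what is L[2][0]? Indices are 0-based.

Step 1: L[0][0] = √(16) = 4.
  L[1][0] = (-4) / L[0][0] = -1.
Step 2: L[1][1] = √(16) = 4.
  L[2][0] = (-12) / L[0][0] = -3.
  L[2][1] = (8) / L[1][1] = 2.
Step 3: L[2][2] = √(1) = 1.

L[2][0] = -3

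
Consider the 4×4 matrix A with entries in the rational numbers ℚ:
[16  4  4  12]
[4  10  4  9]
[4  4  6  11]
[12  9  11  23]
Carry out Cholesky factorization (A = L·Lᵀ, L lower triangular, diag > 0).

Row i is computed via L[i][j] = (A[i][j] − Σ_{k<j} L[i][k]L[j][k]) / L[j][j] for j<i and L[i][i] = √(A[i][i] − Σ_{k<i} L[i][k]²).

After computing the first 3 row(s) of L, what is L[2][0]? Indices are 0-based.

Step 1: L[0][0] = √(16) = 4.
  L[1][0] = (4) / L[0][0] = 1.
Step 2: L[1][1] = √(9) = 3.
  L[2][0] = (4) / L[0][0] = 1.
  L[2][1] = (3) / L[1][1] = 1.
Step 3: L[2][2] = √(4) = 2.

L[2][0] = 1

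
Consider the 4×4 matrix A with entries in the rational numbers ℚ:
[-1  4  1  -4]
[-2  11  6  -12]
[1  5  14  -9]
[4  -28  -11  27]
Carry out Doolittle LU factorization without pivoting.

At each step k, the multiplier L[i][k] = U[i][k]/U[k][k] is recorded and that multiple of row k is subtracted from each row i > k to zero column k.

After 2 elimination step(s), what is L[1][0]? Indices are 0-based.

[col 0] pivot -1
  R1 -= 2*R0 → (0, 3, 4, -4)  (L[1][0] := 2)
  R2 -= -1*R0 → (0, 9, 15, -13)  (L[2][0] := -1)
  R3 -= -4*R0 → (0, -12, -7, 11)  (L[3][0] := -4)
[col 1] pivot 3
  R2 -= 3*R1 → (0, 0, 3, -1)  (L[2][1] := 3)
  R3 -= -4*R1 → (0, 0, 9, -5)  (L[3][1] := -4)

L[1][0] = 2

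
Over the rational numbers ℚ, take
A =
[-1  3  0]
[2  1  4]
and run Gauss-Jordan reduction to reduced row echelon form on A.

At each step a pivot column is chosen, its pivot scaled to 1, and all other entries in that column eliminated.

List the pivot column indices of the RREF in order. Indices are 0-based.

step 1: normalize row 0 (÷-1) = (1, -3, 0)
  row 1: subtract 2×row0 = (0, 7, 4)
step 2: normalize row 1 (÷7) = (0, 1, 4/7)
  row 0: subtract -3×row1 = (1, 0, 12/7)

pivot columns: 0, 1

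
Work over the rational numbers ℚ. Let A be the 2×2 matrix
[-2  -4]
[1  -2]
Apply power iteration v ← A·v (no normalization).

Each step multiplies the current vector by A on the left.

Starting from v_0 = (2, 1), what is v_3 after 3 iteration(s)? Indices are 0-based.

v_0 = (2, 1).
v_1 = A·v_0 = (-8, 0).
v_2 = A·v_1 = (16, -8).
v_3 = A·v_2 = (0, 32).

v_3 = (0, 32)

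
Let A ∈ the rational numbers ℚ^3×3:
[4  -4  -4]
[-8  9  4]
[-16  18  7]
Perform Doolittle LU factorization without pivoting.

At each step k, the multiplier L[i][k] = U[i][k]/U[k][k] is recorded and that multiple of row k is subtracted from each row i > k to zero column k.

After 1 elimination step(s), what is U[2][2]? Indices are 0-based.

Step 1: pivot at (0,0) is 4.
  row1 ← row1 − (-2)·row0  ⇒  L[1][0]=-2, U row1=(0, 1, -4)
  row2 ← row2 − (-4)·row0  ⇒  L[2][0]=-4, U row2=(0, 2, -9)

U[2][2] = -9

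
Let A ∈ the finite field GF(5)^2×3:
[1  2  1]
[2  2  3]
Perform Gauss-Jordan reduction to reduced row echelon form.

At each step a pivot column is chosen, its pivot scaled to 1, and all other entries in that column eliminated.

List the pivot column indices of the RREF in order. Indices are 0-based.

pivot columns: 0, 1

step 1: normalize row 0 (÷1) = (1, 2, 1)
  row 1: subtract 2×row0 = (0, 3, 1)
step 2: normalize row 1 (÷3) = (0, 1, 2)
  row 0: subtract 2×row1 = (1, 0, 2)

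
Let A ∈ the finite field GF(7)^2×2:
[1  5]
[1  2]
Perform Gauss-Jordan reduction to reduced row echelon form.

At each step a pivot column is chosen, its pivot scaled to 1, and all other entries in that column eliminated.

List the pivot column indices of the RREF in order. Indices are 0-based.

pivot columns: 0, 1

[1] R0 /= 1  ⇒  (1, 5)
     R1 -= 1·R0  ⇒  (0, 4)
[2] R1 /= 4  ⇒  (0, 1)
     R0 -= 5·R1  ⇒  (1, 0)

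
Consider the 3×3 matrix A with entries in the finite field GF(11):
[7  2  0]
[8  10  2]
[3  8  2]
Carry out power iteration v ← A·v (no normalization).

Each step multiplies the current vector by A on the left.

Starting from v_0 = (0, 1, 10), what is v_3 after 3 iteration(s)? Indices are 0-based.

v_3 = (8, 10, 7)

v_0 = (0, 1, 10).
v_1 = A·v_0 = (2, 8, 6).
v_2 = A·v_1 = (8, 9, 5).
v_3 = A·v_2 = (8, 10, 7).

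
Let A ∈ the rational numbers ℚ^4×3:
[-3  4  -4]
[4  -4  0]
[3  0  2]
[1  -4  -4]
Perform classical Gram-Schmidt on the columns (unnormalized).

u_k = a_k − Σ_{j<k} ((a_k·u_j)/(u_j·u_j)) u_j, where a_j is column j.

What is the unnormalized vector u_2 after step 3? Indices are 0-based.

u_2 = (-150/41, -56/41, -44/41, -94/41)

Step 1: u_0 = a_0 = (-3, 4, 3, 1).
Step 2: u_1 = a_1 − (-32/35)·u_0 = (44/35, -12/35, 96/35, -108/35).
Step 3: u_2 = a_2 − (2/5)·u_0 − (28/41)·u_1 = (-150/41, -56/41, -44/41, -94/41).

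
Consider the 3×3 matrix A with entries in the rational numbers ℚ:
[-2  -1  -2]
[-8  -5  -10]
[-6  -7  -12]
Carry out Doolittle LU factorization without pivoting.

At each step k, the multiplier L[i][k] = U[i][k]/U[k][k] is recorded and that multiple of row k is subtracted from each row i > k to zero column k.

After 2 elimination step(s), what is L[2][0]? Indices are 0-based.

Step 1: pivot at (0,0) is -2.
  row1 ← row1 − (4)·row0  ⇒  L[1][0]=4, U row1=(0, -1, -2)
  row2 ← row2 − (3)·row0  ⇒  L[2][0]=3, U row2=(0, -4, -6)
Step 2: pivot at (1,1) is -1.
  row2 ← row2 − (4)·row1  ⇒  L[2][1]=4, U row2=(0, 0, 2)

L[2][0] = 3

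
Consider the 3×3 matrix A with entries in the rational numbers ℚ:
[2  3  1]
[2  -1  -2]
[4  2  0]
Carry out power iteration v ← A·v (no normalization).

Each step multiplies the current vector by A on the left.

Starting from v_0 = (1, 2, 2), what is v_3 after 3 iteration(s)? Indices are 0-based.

v_3 = (88, -40, 80)

v_0 = (1, 2, 2).
v_1 = A·v_0 = (10, -4, 8).
v_2 = A·v_1 = (16, 8, 32).
v_3 = A·v_2 = (88, -40, 80).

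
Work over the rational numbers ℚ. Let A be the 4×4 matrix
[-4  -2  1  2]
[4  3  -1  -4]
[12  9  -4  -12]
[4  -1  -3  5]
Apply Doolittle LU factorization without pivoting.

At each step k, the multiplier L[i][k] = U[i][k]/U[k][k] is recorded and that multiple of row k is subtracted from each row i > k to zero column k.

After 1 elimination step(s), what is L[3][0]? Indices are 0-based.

[col 0] pivot -4
  R1 -= -1*R0 → (0, 1, 0, -2)  (L[1][0] := -1)
  R2 -= -3*R0 → (0, 3, -1, -6)  (L[2][0] := -3)
  R3 -= -1*R0 → (0, -3, -2, 7)  (L[3][0] := -1)

L[3][0] = -1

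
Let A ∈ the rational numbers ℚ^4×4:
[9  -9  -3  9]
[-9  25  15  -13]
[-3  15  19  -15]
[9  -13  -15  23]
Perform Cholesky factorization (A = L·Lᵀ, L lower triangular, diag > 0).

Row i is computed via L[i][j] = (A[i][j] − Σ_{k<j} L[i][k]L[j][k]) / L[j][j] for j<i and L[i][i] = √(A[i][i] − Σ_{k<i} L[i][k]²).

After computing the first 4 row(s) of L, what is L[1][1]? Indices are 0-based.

L[1][1] = 4

Step 1: L[0][0] = √(9) = 3.
  L[1][0] = (-9) / L[0][0] = -3.
Step 2: L[1][1] = √(16) = 4.
  L[2][0] = (-3) / L[0][0] = -1.
  L[2][1] = (12) / L[1][1] = 3.
Step 3: L[2][2] = √(9) = 3.
  L[3][0] = (9) / L[0][0] = 3.
  L[3][1] = (-4) / L[1][1] = -1.
  L[3][2] = (-9) / L[2][2] = -3.
Step 4: L[3][3] = √(4) = 2.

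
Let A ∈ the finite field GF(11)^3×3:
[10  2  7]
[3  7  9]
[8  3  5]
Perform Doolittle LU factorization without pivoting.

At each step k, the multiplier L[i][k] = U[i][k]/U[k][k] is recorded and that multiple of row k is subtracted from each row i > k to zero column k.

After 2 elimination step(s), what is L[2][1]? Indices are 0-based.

[col 0] pivot 10
  R1 -= 8*R0 → (0, 2, 8)  (L[1][0] := 8)
  R2 -= 3*R0 → (0, 8, 6)  (L[2][0] := 3)
[col 1] pivot 2
  R2 -= 4*R1 → (0, 0, 7)  (L[2][1] := 4)

L[2][1] = 4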